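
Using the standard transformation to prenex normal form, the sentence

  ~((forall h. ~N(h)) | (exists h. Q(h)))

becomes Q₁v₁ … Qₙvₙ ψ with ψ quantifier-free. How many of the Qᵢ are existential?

Move each ¬ inward, flipping quantifiers it crosses:
  (exists h. N(h)) & (forall h. ~Q(h))
Rename bound variables to avoid capture: h↦w1.
  (exists h. N(h)) & (forall w1. ~Q(w1))
Pull the quantifiers to the front (each side's bound variable is not free in the other side):
  exists h. forall w1. (N(h) & ~Q(w1))
The prefix is exists h forall w1: 1 universal, 1 existential.

1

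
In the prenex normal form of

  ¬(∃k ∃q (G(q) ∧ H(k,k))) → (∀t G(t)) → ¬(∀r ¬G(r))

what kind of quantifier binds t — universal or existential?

existential

Eliminate → and ↔ using ¬ and ∨.
  ¬¬(∃k ∃q (G(q) ∧ H(k,k))) ∨ ¬(∀t G(t)) ∨ ¬(∀r ¬G(r))
Push ¬ through the quantifiers and connectives to reach negation normal form:
  (∃k ∃q (G(q) ∧ H(k,k))) ∨ (∃t ¬G(t)) ∨ (∃r G(r))
All bound variables are already distinct, so no renaming is needed.
Extract every quantifier outward, since the variables are now distinct and don't occur free across branches:
  ∃k ∃q ∃t ∃r (G(q) ∧ H(k,k) ∨ ¬G(t) ∨ G(r))
The quantifier ∀t sits under an odd number of negations (counting the antecedent side of each →), so it flips to ∃t.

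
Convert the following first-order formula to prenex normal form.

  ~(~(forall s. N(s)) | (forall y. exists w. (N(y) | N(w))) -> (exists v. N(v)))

First replace A → B with ¬A ∨ B.
  ~(~(~(forall s. N(s)) | (forall y. exists w. (N(y) | N(w)))) | (exists v. N(v)))
Drive negations inward (¬∀x A ≡ ∃x ¬A, ¬∃x A ≡ ∀x ¬A, De Morgan for ∧/∨):
  ((exists s. ~N(s)) | (forall y. exists w. (N(y) | N(w)))) & (forall v. ~N(v))
All bound variables are already distinct, so no renaming is needed.
Extract every quantifier outward, since the variables are now distinct and don't occur free across branches:
  exists s. forall y. exists w. forall v. ((~N(s) | N(y) | N(w)) & ~N(v))

exists s. forall y. exists w. forall v. ((~N(s) | N(y) | N(w)) & ~N(v))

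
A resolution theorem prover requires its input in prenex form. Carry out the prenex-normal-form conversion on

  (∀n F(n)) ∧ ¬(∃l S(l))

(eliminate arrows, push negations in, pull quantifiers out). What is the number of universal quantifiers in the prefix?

2

Push ¬ through the quantifiers and connectives to reach negation normal form:
  (∀n F(n)) ∧ (∀l ¬S(l))
Pull the quantifiers to the front (each side's bound variable is not free in the other side):
  ∀n ∀l (F(n) ∧ ¬S(l))
The prefix is ∀n ∀l: 2 universal, 0 existential.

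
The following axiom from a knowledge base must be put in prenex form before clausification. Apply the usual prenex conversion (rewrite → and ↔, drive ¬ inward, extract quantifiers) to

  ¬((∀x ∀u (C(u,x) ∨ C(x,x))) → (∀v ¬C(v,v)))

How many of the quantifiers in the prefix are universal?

2

Eliminate → and ↔ using ¬ and ∨.
  ¬(¬(∀x ∀u (C(u,x) ∨ C(x,x))) ∨ (∀v ¬C(v,v)))
Push ¬ through the quantifiers and connectives to reach negation normal form:
  (∀x ∀u (C(u,x) ∨ C(x,x))) ∧ (∃v C(v,v))
All bound variables are already distinct, so no renaming is needed.
Extract every quantifier outward, since the variables are now distinct and don't occur free across branches:
  ∀x ∀u ∃v ((C(u,x) ∨ C(x,x)) ∧ C(v,v))
The prefix is ∀x ∀u ∃v: 2 universal, 1 existential.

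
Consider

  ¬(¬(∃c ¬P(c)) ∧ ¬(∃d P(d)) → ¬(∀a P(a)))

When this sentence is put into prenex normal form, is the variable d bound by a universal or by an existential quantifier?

Rewrite implications/biconditionals: A → B as ¬A ∨ B.
  ¬(¬(¬(∃c ¬P(c)) ∧ ¬(∃d P(d))) ∨ ¬(∀a P(a)))
Push ¬ through the quantifiers and connectives to reach negation normal form:
  (∀c P(c)) ∧ (∀d ¬P(d)) ∧ (∀a P(a))
All bound variables are already distinct, so no renaming is needed.
Pull the quantifiers to the front (each side's bound variable is not free in the other side):
  ∀c ∀d ∀a (P(c) ∧ ¬P(d) ∧ P(a))
The quantifier ∃d sits under an odd number of negations (counting the antecedent side of each →), so it flips to ∀d.

universal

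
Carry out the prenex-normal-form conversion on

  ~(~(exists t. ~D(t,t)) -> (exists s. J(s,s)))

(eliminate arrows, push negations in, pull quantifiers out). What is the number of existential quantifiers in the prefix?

First replace A → B with ¬A ∨ B.
  ~(~~(exists t. ~D(t,t)) | (exists s. J(s,s)))
Drive negations inward (¬∀x A ≡ ∃x ¬A, ¬∃x A ≡ ∀x ¬A, De Morgan for ∧/∨):
  (forall t. D(t,t)) & (forall s. ~J(s,s))
All bound variables are already distinct, so no renaming is needed.
Extract every quantifier outward, since the variables are now distinct and don't occur free across branches:
  forall t. forall s. (D(t,t) & ~J(s,s))
The prefix is forall t forall s: 2 universal, 0 existential.

0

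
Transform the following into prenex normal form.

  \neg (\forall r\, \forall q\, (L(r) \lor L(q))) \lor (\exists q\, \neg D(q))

\exists r\, \exists q\, \exists t\, (\neg L(r) \land \neg L(q) \lor \neg D(t))

Push ¬ through the quantifiers and connectives to reach negation normal form:
  (\exists r\, \exists q\, (\neg L(r) \land \neg L(q))) \lor (\exists q\, \neg D(q))
Standardize variables apart so no two quantifiers bind the same name: q↦t.
  (\exists r\, \exists q\, (\neg L(r) \land \neg L(q))) \lor (\exists t\, \neg D(t))
Pull the quantifiers to the front (each side's bound variable is not free in the other side):
  \exists r\, \exists q\, \exists t\, (\neg L(r) \land \neg L(q) \lor \neg D(t))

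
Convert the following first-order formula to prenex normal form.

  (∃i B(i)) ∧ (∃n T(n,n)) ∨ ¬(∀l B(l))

Drive negations inward (¬∀x A ≡ ∃x ¬A, ¬∃x A ≡ ∀x ¬A, De Morgan for ∧/∨):
  (∃i B(i)) ∧ (∃n T(n,n)) ∨ (∃l ¬B(l))
All bound variables are already distinct, so no renaming is needed.
Pull the quantifiers to the front (each side's bound variable is not free in the other side):
  ∃i ∃n ∃l (B(i) ∧ T(n,n) ∨ ¬B(l))

∃i ∃n ∃l (B(i) ∧ T(n,n) ∨ ¬B(l))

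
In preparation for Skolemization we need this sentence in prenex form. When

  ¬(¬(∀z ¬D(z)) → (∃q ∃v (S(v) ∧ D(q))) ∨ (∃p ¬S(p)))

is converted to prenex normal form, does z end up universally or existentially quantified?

existential

Rewrite implications/biconditionals: A → B as ¬A ∨ B.
  ¬(¬¬(∀z ¬D(z)) ∨ (∃q ∃v (S(v) ∧ D(q))) ∨ (∃p ¬S(p)))
Move each ¬ inward, flipping quantifiers it crosses:
  (∃z D(z)) ∧ (∀q ∀v (¬S(v) ∨ ¬D(q))) ∧ (∀p S(p))
All bound variables are already distinct, so no renaming is needed.
Finally move all quantifiers to the prefix:
  ∃z ∀q ∀v ∀p (D(z) ∧ (¬S(v) ∨ ¬D(q)) ∧ S(p))
The quantifier ∀z sits under an odd number of negations (counting the antecedent side of each →), so it flips to ∃z.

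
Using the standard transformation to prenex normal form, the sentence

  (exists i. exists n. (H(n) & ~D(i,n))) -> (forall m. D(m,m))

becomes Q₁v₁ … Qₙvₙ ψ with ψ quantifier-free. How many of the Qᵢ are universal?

Rewrite implications/biconditionals: A → B as ¬A ∨ B.
  ~(exists i. exists n. (H(n) & ~D(i,n))) | (forall m. D(m,m))
Push ¬ through the quantifiers and connectives to reach negation normal form:
  (forall i. forall n. (~H(n) | D(i,n))) | (forall m. D(m,m))
Finally move all quantifiers to the prefix:
  forall i. forall n. forall m. (~H(n) | D(i,n) | D(m,m))
The prefix is forall i forall n forall m: 3 universal, 0 existential.

3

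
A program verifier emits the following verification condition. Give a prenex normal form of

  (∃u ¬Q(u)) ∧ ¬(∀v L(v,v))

∃u ∃v (¬Q(u) ∧ ¬L(v,v))

Drive negations inward (¬∀x A ≡ ∃x ¬A, ¬∃x A ≡ ∀x ¬A, De Morgan for ∧/∨):
  (∃u ¬Q(u)) ∧ (∃v ¬L(v,v))
All bound variables are already distinct, so no renaming is needed.
Pull the quantifiers to the front (each side's bound variable is not free in the other side):
  ∃u ∃v (¬Q(u) ∧ ¬L(v,v))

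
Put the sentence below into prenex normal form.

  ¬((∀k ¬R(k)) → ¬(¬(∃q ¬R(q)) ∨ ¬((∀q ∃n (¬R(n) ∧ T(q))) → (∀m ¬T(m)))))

∀k ∀q ∀b ∃n ∃m (¬R(k) ∧ (R(q) ∨ ¬R(n) ∧ T(b) ∧ T(m)))

Eliminate → and ↔ using ¬ and ∨.
  ¬(¬(∀k ¬R(k)) ∨ ¬(¬(∃q ¬R(q)) ∨ ¬(¬(∀q ∃n (¬R(n) ∧ T(q))) ∨ (∀m ¬T(m)))))
Push ¬ through the quantifiers and connectives to reach negation normal form:
  (∀k ¬R(k)) ∧ ((∀q R(q)) ∨ (∀q ∃n (¬R(n) ∧ T(q))) ∧ (∃m T(m)))
Standardize variables apart so no two quantifiers bind the same name: q↦b.
  (∀k ¬R(k)) ∧ ((∀q R(q)) ∨ (∀b ∃n (¬R(n) ∧ T(b))) ∧ (∃m T(m)))
Pull the quantifiers to the front (each side's bound variable is not free in the other side):
  ∀k ∀q ∀b ∃n ∃m (¬R(k) ∧ (R(q) ∨ ¬R(n) ∧ T(b) ∧ T(m)))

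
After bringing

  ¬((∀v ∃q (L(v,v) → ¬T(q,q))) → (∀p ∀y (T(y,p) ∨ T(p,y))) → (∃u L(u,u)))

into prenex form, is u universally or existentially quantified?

universal

Eliminate → and ↔ using ¬ and ∨.
  ¬(¬(∀v ∃q (¬L(v,v) ∨ ¬T(q,q))) ∨ ¬(∀p ∀y (T(y,p) ∨ T(p,y))) ∨ (∃u L(u,u)))
Drive negations inward (¬∀x A ≡ ∃x ¬A, ¬∃x A ≡ ∀x ¬A, De Morgan for ∧/∨):
  (∀v ∃q (¬L(v,v) ∨ ¬T(q,q))) ∧ (∀p ∀y (T(y,p) ∨ T(p,y))) ∧ (∀u ¬L(u,u))
Extract every quantifier outward, since the variables are now distinct and don't occur free across branches:
  ∀v ∃q ∀p ∀y ∀u ((¬L(v,v) ∨ ¬T(q,q)) ∧ (T(y,p) ∨ T(p,y)) ∧ ¬L(u,u))
The quantifier ∃u sits under an odd number of negations (counting the antecedent side of each →), so it flips to ∀u.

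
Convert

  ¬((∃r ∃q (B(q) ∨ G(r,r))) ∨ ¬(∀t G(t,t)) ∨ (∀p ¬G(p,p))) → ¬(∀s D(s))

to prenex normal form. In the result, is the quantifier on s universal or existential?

existential

Rewrite implications/biconditionals: A → B as ¬A ∨ B.
  ¬¬((∃r ∃q (B(q) ∨ G(r,r))) ∨ ¬(∀t G(t,t)) ∨ (∀p ¬G(p,p))) ∨ ¬(∀s D(s))
Push ¬ through the quantifiers and connectives to reach negation normal form:
  (∃r ∃q (B(q) ∨ G(r,r))) ∨ (∃t ¬G(t,t)) ∨ (∀p ¬G(p,p)) ∨ (∃s ¬D(s))
Pull the quantifiers to the front (each side's bound variable is not free in the other side):
  ∃r ∃q ∃t ∀p ∃s (B(q) ∨ G(r,r) ∨ ¬G(t,t) ∨ ¬G(p,p) ∨ ¬D(s))
The quantifier ∀s sits under an odd number of negations (counting the antecedent side of each →), so it flips to ∃s.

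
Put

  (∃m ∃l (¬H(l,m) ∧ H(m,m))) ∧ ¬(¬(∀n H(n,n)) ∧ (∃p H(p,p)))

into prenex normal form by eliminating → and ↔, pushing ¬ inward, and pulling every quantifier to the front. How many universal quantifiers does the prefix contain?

Move each ¬ inward, flipping quantifiers it crosses:
  (∃m ∃l (¬H(l,m) ∧ H(m,m))) ∧ ((∀n H(n,n)) ∨ (∀p ¬H(p,p)))
All bound variables are already distinct, so no renaming is needed.
Extract every quantifier outward, since the variables are now distinct and don't occur free across branches:
  ∃m ∃l ∀n ∀p (¬H(l,m) ∧ H(m,m) ∧ (H(n,n) ∨ ¬H(p,p)))
The prefix is ∃m ∃l ∀n ∀p: 2 universal, 2 existential.

2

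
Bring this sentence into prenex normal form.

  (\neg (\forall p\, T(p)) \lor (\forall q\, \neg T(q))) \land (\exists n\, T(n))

Move each ¬ inward, flipping quantifiers it crosses:
  ((\exists p\, \neg T(p)) \lor (\forall q\, \neg T(q))) \land (\exists n\, T(n))
All bound variables are already distinct, so no renaming is needed.
Extract every quantifier outward, since the variables are now distinct and don't occur free across branches:
  \exists p\, \forall q\, \exists n\, ((\neg T(p) \lor \neg T(q)) \land T(n))

\exists p\, \forall q\, \exists n\, ((\neg T(p) \lor \neg T(q)) \land T(n))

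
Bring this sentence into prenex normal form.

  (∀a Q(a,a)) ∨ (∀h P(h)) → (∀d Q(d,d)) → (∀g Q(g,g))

∃a ∃h ∃d ∀g (¬Q(a,a) ∧ ¬P(h) ∨ ¬Q(d,d) ∨ Q(g,g))

Rewrite implications/biconditionals: A → B as ¬A ∨ B.
  ¬((∀a Q(a,a)) ∨ (∀h P(h))) ∨ ¬(∀d Q(d,d)) ∨ (∀g Q(g,g))
Push ¬ through the quantifiers and connectives to reach negation normal form:
  (∃a ¬Q(a,a)) ∧ (∃h ¬P(h)) ∨ (∃d ¬Q(d,d)) ∨ (∀g Q(g,g))
All bound variables are already distinct, so no renaming is needed.
Finally move all quantifiers to the prefix:
  ∃a ∃h ∃d ∀g (¬Q(a,a) ∧ ¬P(h) ∨ ¬Q(d,d) ∨ Q(g,g))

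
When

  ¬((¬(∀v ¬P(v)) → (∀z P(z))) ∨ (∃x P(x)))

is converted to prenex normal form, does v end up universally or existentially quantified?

existential

First replace A → B with ¬A ∨ B.
  ¬(¬¬(∀v ¬P(v)) ∨ (∀z P(z)) ∨ (∃x P(x)))
Push ¬ through the quantifiers and connectives to reach negation normal form:
  (∃v P(v)) ∧ (∃z ¬P(z)) ∧ (∀x ¬P(x))
All bound variables are already distinct, so no renaming is needed.
Extract every quantifier outward, since the variables are now distinct and don't occur free across branches:
  ∃v ∃z ∀x (P(v) ∧ ¬P(z) ∧ ¬P(x))
The quantifier ∀v sits under an odd number of negations (counting the antecedent side of each →), so it flips to ∃v.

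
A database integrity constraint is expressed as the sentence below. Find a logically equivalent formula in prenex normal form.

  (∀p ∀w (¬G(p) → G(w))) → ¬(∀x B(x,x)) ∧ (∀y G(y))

Eliminate → and ↔ using ¬ and ∨.
  ¬(∀p ∀w (¬¬G(p) ∨ G(w))) ∨ ¬(∀x B(x,x)) ∧ (∀y G(y))
Push ¬ through the quantifiers and connectives to reach negation normal form:
  (∃p ∃w (¬G(p) ∧ ¬G(w))) ∨ (∃x ¬B(x,x)) ∧ (∀y G(y))
Pull the quantifiers to the front (each side's bound variable is not free in the other side):
  ∃p ∃w ∃x ∀y (¬G(p) ∧ ¬G(w) ∨ ¬B(x,x) ∧ G(y))

∃p ∃w ∃x ∀y (¬G(p) ∧ ¬G(w) ∨ ¬B(x,x) ∧ G(y))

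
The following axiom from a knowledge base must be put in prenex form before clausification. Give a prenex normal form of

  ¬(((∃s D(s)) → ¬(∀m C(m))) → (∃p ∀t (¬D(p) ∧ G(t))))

∀s ∃m ∀p ∃t ((¬D(s) ∨ ¬C(m)) ∧ (D(p) ∨ ¬G(t)))

Eliminate → and ↔ using ¬ and ∨.
  ¬(¬(¬(∃s D(s)) ∨ ¬(∀m C(m))) ∨ (∃p ∀t (¬D(p) ∧ G(t))))
Move each ¬ inward, flipping quantifiers it crosses:
  ((∀s ¬D(s)) ∨ (∃m ¬C(m))) ∧ (∀p ∃t (D(p) ∨ ¬G(t)))
Pull the quantifiers to the front (each side's bound variable is not free in the other side):
  ∀s ∃m ∀p ∃t ((¬D(s) ∨ ¬C(m)) ∧ (D(p) ∨ ¬G(t)))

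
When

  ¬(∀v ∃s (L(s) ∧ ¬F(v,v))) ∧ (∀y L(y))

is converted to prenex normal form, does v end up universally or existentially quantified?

existential

Push ¬ through the quantifiers and connectives to reach negation normal form:
  (∃v ∀s (¬L(s) ∨ F(v,v))) ∧ (∀y L(y))
Extract every quantifier outward, since the variables are now distinct and don't occur free across branches:
  ∃v ∀s ∀y ((¬L(s) ∨ F(v,v)) ∧ L(y))
The quantifier ∀v sits under an odd number of negations, so it flips to ∃v.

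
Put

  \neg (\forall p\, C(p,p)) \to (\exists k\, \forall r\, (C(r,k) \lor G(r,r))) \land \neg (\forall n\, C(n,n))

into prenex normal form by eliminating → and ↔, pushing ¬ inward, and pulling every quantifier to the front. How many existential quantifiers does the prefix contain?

Eliminate → and ↔ using ¬ and ∨.
  \neg \neg (\forall p\, C(p,p)) \lor (\exists k\, \forall r\, (C(r,k) \lor G(r,r))) \land \neg (\forall n\, C(n,n))
Push ¬ through the quantifiers and connectives to reach negation normal form:
  (\forall p\, C(p,p)) \lor (\exists k\, \forall r\, (C(r,k) \lor G(r,r))) \land (\exists n\, \neg C(n,n))
All bound variables are already distinct, so no renaming is needed.
Extract every quantifier outward, since the variables are now distinct and don't occur free across branches:
  \forall p\, \exists k\, \forall r\, \exists n\, (C(p,p) \lor (C(r,k) \lor G(r,r)) \land \neg C(n,n))
The prefix is \forall p \exists k \forall r \exists n: 2 universal, 2 existential.

2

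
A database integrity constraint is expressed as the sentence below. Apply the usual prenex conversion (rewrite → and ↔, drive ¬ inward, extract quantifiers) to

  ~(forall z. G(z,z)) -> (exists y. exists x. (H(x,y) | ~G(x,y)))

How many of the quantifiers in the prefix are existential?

2

Eliminate → and ↔ using ¬ and ∨.
  ~~(forall z. G(z,z)) | (exists y. exists x. (H(x,y) | ~G(x,y)))
Push ¬ through the quantifiers and connectives to reach negation normal form:
  (forall z. G(z,z)) | (exists y. exists x. (H(x,y) | ~G(x,y)))
All bound variables are already distinct, so no renaming is needed.
Extract every quantifier outward, since the variables are now distinct and don't occur free across branches:
  forall z. exists y. exists x. (G(z,z) | H(x,y) | ~G(x,y))
The prefix is forall z exists y exists x: 1 universal, 2 existential.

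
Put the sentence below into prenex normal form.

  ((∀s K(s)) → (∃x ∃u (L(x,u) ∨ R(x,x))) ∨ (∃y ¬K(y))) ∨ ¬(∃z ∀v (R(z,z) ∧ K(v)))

Eliminate → and ↔ using ¬ and ∨.
  ¬(∀s K(s)) ∨ (∃x ∃u (L(x,u) ∨ R(x,x))) ∨ (∃y ¬K(y)) ∨ ¬(∃z ∀v (R(z,z) ∧ K(v)))
Push ¬ through the quantifiers and connectives to reach negation normal form:
  (∃s ¬K(s)) ∨ (∃x ∃u (L(x,u) ∨ R(x,x))) ∨ (∃y ¬K(y)) ∨ (∀z ∃v (¬R(z,z) ∨ ¬K(v)))
All bound variables are already distinct, so no renaming is needed.
Extract every quantifier outward, since the variables are now distinct and don't occur free across branches:
  ∃s ∃x ∃u ∃y ∀z ∃v (¬K(s) ∨ L(x,u) ∨ R(x,x) ∨ ¬K(y) ∨ ¬R(z,z) ∨ ¬K(v))

∃s ∃x ∃u ∃y ∀z ∃v (¬K(s) ∨ L(x,u) ∨ R(x,x) ∨ ¬K(y) ∨ ¬R(z,z) ∨ ¬K(v))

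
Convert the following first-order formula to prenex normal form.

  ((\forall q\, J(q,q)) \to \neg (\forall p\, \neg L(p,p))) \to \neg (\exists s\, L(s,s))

\forall q\, \forall p\, \forall s\, (J(q,q) \land \neg L(p,p) \lor \neg L(s,s))

Eliminate → and ↔ using ¬ and ∨.
  \neg (\neg (\forall q\, J(q,q)) \lor \neg (\forall p\, \neg L(p,p))) \lor \neg (\exists s\, L(s,s))
Move each ¬ inward, flipping quantifiers it crosses:
  (\forall q\, J(q,q)) \land (\forall p\, \neg L(p,p)) \lor (\forall s\, \neg L(s,s))
Finally move all quantifiers to the prefix:
  \forall q\, \forall p\, \forall s\, (J(q,q) \land \neg L(p,p) \lor \neg L(s,s))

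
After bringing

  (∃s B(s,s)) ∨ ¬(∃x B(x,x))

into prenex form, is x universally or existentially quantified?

universal

Push ¬ through the quantifiers and connectives to reach negation normal form:
  (∃s B(s,s)) ∨ (∀x ¬B(x,x))
Extract every quantifier outward, since the variables are now distinct and don't occur free across branches:
  ∃s ∀x (B(s,s) ∨ ¬B(x,x))
The quantifier ∃x sits under an odd number of negations, so it flips to ∀x.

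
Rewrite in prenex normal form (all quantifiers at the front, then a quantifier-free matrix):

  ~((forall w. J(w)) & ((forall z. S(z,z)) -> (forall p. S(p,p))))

exists w. forall z. exists p. (~J(w) | S(z,z) & ~S(p,p))

Eliminate → and ↔ using ¬ and ∨.
  ~((forall w. J(w)) & (~(forall z. S(z,z)) | (forall p. S(p,p))))
Drive negations inward (¬∀x A ≡ ∃x ¬A, ¬∃x A ≡ ∀x ¬A, De Morgan for ∧/∨):
  (exists w. ~J(w)) | (forall z. S(z,z)) & (exists p. ~S(p,p))
Extract every quantifier outward, since the variables are now distinct and don't occur free across branches:
  exists w. forall z. exists p. (~J(w) | S(z,z) & ~S(p,p))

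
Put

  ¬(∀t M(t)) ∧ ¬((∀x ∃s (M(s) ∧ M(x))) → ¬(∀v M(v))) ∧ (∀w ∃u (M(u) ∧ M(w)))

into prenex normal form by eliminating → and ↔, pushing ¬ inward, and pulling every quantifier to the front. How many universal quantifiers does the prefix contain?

First replace A → B with ¬A ∨ B.
  ¬(∀t M(t)) ∧ ¬(¬(∀x ∃s (M(s) ∧ M(x))) ∨ ¬(∀v M(v))) ∧ (∀w ∃u (M(u) ∧ M(w)))
Drive negations inward (¬∀x A ≡ ∃x ¬A, ¬∃x A ≡ ∀x ¬A, De Morgan for ∧/∨):
  (∃t ¬M(t)) ∧ (∀x ∃s (M(s) ∧ M(x))) ∧ (∀v M(v)) ∧ (∀w ∃u (M(u) ∧ M(w)))
Finally move all quantifiers to the prefix:
  ∃t ∀x ∃s ∀v ∀w ∃u (¬M(t) ∧ M(s) ∧ M(x) ∧ M(v) ∧ M(u) ∧ M(w))
The prefix is ∃t ∀x ∃s ∀v ∀w ∃u: 3 universal, 3 existential.

3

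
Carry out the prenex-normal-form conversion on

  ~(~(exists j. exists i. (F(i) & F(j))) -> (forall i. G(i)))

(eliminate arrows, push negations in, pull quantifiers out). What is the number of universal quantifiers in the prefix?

2

Rewrite implications/biconditionals: A → B as ¬A ∨ B.
  ~(~~(exists j. exists i. (F(i) & F(j))) | (forall i. G(i)))
Push ¬ through the quantifiers and connectives to reach negation normal form:
  (forall j. forall i. (~F(i) | ~F(j))) & (exists i. ~G(i))
Rename bound variables to avoid capture: i↦v.
  (forall j. forall i. (~F(i) | ~F(j))) & (exists v. ~G(v))
Finally move all quantifiers to the prefix:
  forall j. forall i. exists v. ((~F(i) | ~F(j)) & ~G(v))
The prefix is forall j forall i exists v: 2 universal, 1 existential.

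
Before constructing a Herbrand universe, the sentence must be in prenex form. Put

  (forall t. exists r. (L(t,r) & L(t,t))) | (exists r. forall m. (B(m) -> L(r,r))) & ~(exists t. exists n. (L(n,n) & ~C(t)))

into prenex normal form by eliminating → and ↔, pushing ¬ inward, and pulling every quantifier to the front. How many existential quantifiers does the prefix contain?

Rewrite implications/biconditionals: A → B as ¬A ∨ B.
  (forall t. exists r. (L(t,r) & L(t,t))) | (exists r. forall m. (~B(m) | L(r,r))) & ~(exists t. exists n. (L(n,n) & ~C(t)))
Push ¬ through the quantifiers and connectives to reach negation normal form:
  (forall t. exists r. (L(t,r) & L(t,t))) | (exists r. forall m. (~B(m) | L(r,r))) & (forall t. forall n. (~L(n,n) | C(t)))
Standardize variables apart so no two quantifiers bind the same name: r↦c, t↦w.
  (forall t. exists r. (L(t,r) & L(t,t))) | (exists c. forall m. (~B(m) | L(c,c))) & (forall w. forall n. (~L(n,n) | C(w)))
Pull the quantifiers to the front (each side's bound variable is not free in the other side):
  forall t. exists r. exists c. forall m. forall w. forall n. (L(t,r) & L(t,t) | (~B(m) | L(c,c)) & (~L(n,n) | C(w)))
The prefix is forall t exists r exists c forall m forall w forall n: 4 universal, 2 existential.

2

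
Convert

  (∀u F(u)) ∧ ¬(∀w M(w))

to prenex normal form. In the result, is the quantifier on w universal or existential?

existential

Drive negations inward (¬∀x A ≡ ∃x ¬A, ¬∃x A ≡ ∀x ¬A, De Morgan for ∧/∨):
  (∀u F(u)) ∧ (∃w ¬M(w))
Pull the quantifiers to the front (each side's bound variable is not free in the other side):
  ∀u ∃w (F(u) ∧ ¬M(w))
The quantifier ∀w sits under an odd number of negations, so it flips to ∃w.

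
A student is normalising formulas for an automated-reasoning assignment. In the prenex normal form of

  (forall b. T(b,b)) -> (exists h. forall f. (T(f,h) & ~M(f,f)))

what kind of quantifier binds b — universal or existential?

First replace A → B with ¬A ∨ B.
  ~(forall b. T(b,b)) | (exists h. forall f. (T(f,h) & ~M(f,f)))
Drive negations inward (¬∀x A ≡ ∃x ¬A, ¬∃x A ≡ ∀x ¬A, De Morgan for ∧/∨):
  (exists b. ~T(b,b)) | (exists h. forall f. (T(f,h) & ~M(f,f)))
Extract every quantifier outward, since the variables are now distinct and don't occur free across branches:
  exists b. exists h. forall f. (~T(b,b) | T(f,h) & ~M(f,f))
The quantifier forall b sits under an odd number of negations (counting the antecedent side of each →), so it flips to exists b.

existential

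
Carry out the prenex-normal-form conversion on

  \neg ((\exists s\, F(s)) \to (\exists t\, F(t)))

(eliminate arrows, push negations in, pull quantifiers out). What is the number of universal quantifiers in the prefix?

First replace A → B with ¬A ∨ B.
  \neg (\neg (\exists s\, F(s)) \lor (\exists t\, F(t)))
Drive negations inward (¬∀x A ≡ ∃x ¬A, ¬∃x A ≡ ∀x ¬A, De Morgan for ∧/∨):
  (\exists s\, F(s)) \land (\forall t\, \neg F(t))
All bound variables are already distinct, so no renaming is needed.
Finally move all quantifiers to the prefix:
  \exists s\, \forall t\, (F(s) \land \neg F(t))
The prefix is \exists s \forall t: 1 universal, 1 existential.

1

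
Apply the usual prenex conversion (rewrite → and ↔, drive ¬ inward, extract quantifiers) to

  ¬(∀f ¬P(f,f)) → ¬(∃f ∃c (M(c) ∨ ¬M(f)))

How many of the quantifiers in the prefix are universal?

3

Rewrite implications/biconditionals: A → B as ¬A ∨ B.
  ¬¬(∀f ¬P(f,f)) ∨ ¬(∃f ∃c (M(c) ∨ ¬M(f)))
Drive negations inward (¬∀x A ≡ ∃x ¬A, ¬∃x A ≡ ∀x ¬A, De Morgan for ∧/∨):
  (∀f ¬P(f,f)) ∨ (∀f ∀c (¬M(c) ∧ M(f)))
Rename bound variables to avoid capture: f↦t.
  (∀f ¬P(f,f)) ∨ (∀t ∀c (¬M(c) ∧ M(t)))
Finally move all quantifiers to the prefix:
  ∀f ∀t ∀c (¬P(f,f) ∨ ¬M(c) ∧ M(t))
The prefix is ∀f ∀t ∀c: 3 universal, 0 existential.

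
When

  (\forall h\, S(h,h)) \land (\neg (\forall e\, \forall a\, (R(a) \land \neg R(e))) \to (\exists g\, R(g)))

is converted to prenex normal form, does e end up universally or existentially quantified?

universal

Eliminate → and ↔ using ¬ and ∨.
  (\forall h\, S(h,h)) \land (\neg \neg (\forall e\, \forall a\, (R(a) \land \neg R(e))) \lor (\exists g\, R(g)))
Push ¬ through the quantifiers and connectives to reach negation normal form:
  (\forall h\, S(h,h)) \land ((\forall e\, \forall a\, (R(a) \land \neg R(e))) \lor (\exists g\, R(g)))
All bound variables are already distinct, so no renaming is needed.
Finally move all quantifiers to the prefix:
  \forall h\, \forall e\, \forall a\, \exists g\, (S(h,h) \land (R(a) \land \neg R(e) \lor R(g)))
The quantifier \forall e sits under an even number of negations (counting the antecedent side of each →), so it remains universal.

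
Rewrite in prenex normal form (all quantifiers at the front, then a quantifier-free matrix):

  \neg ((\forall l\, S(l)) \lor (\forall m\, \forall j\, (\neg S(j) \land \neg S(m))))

Move each ¬ inward, flipping quantifiers it crosses:
  (\exists l\, \neg S(l)) \land (\exists m\, \exists j\, (S(j) \lor S(m)))
All bound variables are already distinct, so no renaming is needed.
Extract every quantifier outward, since the variables are now distinct and don't occur free across branches:
  \exists l\, \exists m\, \exists j\, (\neg S(l) \land (S(j) \lor S(m)))

\exists l\, \exists m\, \exists j\, (\neg S(l) \land (S(j) \lor S(m)))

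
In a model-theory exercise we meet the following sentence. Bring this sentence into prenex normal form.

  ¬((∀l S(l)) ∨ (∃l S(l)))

∃l ∀w1 (¬S(l) ∧ ¬S(w1))

Push ¬ through the quantifiers and connectives to reach negation normal form:
  (∃l ¬S(l)) ∧ (∀l ¬S(l))
Standardize variables apart so no two quantifiers bind the same name: l↦w1.
  (∃l ¬S(l)) ∧ (∀w1 ¬S(w1))
Pull the quantifiers to the front (each side's bound variable is not free in the other side):
  ∃l ∀w1 (¬S(l) ∧ ¬S(w1))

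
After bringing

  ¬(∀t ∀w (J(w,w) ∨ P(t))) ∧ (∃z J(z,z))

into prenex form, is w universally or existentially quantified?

existential

Drive negations inward (¬∀x A ≡ ∃x ¬A, ¬∃x A ≡ ∀x ¬A, De Morgan for ∧/∨):
  (∃t ∃w (¬J(w,w) ∧ ¬P(t))) ∧ (∃z J(z,z))
All bound variables are already distinct, so no renaming is needed.
Finally move all quantifiers to the prefix:
  ∃t ∃w ∃z (¬J(w,w) ∧ ¬P(t) ∧ J(z,z))
The quantifier ∀w sits under an odd number of negations, so it flips to ∃w.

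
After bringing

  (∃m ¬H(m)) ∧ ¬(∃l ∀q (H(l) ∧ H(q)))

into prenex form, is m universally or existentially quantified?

Move each ¬ inward, flipping quantifiers it crosses:
  (∃m ¬H(m)) ∧ (∀l ∃q (¬H(l) ∨ ¬H(q)))
All bound variables are already distinct, so no renaming is needed.
Extract every quantifier outward, since the variables are now distinct and don't occur free across branches:
  ∃m ∀l ∃q (¬H(m) ∧ (¬H(l) ∨ ¬H(q)))
The quantifier ∃m sits under an even number of negations, so it remains existential.

existential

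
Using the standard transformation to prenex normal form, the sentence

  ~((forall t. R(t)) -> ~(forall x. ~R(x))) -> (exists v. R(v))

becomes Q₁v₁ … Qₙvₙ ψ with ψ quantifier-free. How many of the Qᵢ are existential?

Eliminate → and ↔ using ¬ and ∨.
  ~~(~(forall t. R(t)) | ~(forall x. ~R(x))) | (exists v. R(v))
Push ¬ through the quantifiers and connectives to reach negation normal form:
  (exists t. ~R(t)) | (exists x. R(x)) | (exists v. R(v))
Extract every quantifier outward, since the variables are now distinct and don't occur free across branches:
  exists t. exists x. exists v. (~R(t) | R(x) | R(v))
The prefix is exists t exists x exists v: 0 universal, 3 existential.

3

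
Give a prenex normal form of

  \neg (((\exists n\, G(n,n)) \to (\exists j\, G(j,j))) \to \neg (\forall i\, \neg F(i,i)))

Eliminate → and ↔ using ¬ and ∨.
  \neg (\neg (\neg (\exists n\, G(n,n)) \lor (\exists j\, G(j,j))) \lor \neg (\forall i\, \neg F(i,i)))
Drive negations inward (¬∀x A ≡ ∃x ¬A, ¬∃x A ≡ ∀x ¬A, De Morgan for ∧/∨):
  ((\forall n\, \neg G(n,n)) \lor (\exists j\, G(j,j))) \land (\forall i\, \neg F(i,i))
All bound variables are already distinct, so no renaming is needed.
Pull the quantifiers to the front (each side's bound variable is not free in the other side):
  \forall n\, \exists j\, \forall i\, ((\neg G(n,n) \lor G(j,j)) \land \neg F(i,i))

\forall n\, \exists j\, \forall i\, ((\neg G(n,n) \lor G(j,j)) \land \neg F(i,i))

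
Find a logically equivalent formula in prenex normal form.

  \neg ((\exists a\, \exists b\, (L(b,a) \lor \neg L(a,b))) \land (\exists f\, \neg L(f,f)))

Move each ¬ inward, flipping quantifiers it crosses:
  (\forall a\, \forall b\, (\neg L(b,a) \land L(a,b))) \lor (\forall f\, L(f,f))
All bound variables are already distinct, so no renaming is needed.
Extract every quantifier outward, since the variables are now distinct and don't occur free across branches:
  \forall a\, \forall b\, \forall f\, (\neg L(b,a) \land L(a,b) \lor L(f,f))

\forall a\, \forall b\, \forall f\, (\neg L(b,a) \land L(a,b) \lor L(f,f))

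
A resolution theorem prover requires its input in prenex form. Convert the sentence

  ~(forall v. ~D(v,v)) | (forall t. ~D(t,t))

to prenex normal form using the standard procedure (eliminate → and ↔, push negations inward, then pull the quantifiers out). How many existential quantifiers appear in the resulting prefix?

1

Move each ¬ inward, flipping quantifiers it crosses:
  (exists v. D(v,v)) | (forall t. ~D(t,t))
Extract every quantifier outward, since the variables are now distinct and don't occur free across branches:
  exists v. forall t. (D(v,v) | ~D(t,t))
The prefix is exists v forall t: 1 universal, 1 existential.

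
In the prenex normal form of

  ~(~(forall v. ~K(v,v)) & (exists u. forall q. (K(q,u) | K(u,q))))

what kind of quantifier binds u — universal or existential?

Drive negations inward (¬∀x A ≡ ∃x ¬A, ¬∃x A ≡ ∀x ¬A, De Morgan for ∧/∨):
  (forall v. ~K(v,v)) | (forall u. exists q. (~K(q,u) & ~K(u,q)))
Pull the quantifiers to the front (each side's bound variable is not free in the other side):
  forall v. forall u. exists q. (~K(v,v) | ~K(q,u) & ~K(u,q))
The quantifier exists u sits under an odd number of negations, so it flips to forall u.

universal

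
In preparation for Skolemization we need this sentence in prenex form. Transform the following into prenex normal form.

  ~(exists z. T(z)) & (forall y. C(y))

Drive negations inward (¬∀x A ≡ ∃x ¬A, ¬∃x A ≡ ∀x ¬A, De Morgan for ∧/∨):
  (forall z. ~T(z)) & (forall y. C(y))
All bound variables are already distinct, so no renaming is needed.
Pull the quantifiers to the front (each side's bound variable is not free in the other side):
  forall z. forall y. (~T(z) & C(y))

forall z. forall y. (~T(z) & C(y))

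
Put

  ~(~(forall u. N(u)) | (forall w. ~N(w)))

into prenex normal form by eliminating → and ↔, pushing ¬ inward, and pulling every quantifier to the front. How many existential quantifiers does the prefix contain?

1

Push ¬ through the quantifiers and connectives to reach negation normal form:
  (forall u. N(u)) & (exists w. N(w))
Pull the quantifiers to the front (each side's bound variable is not free in the other side):
  forall u. exists w. (N(u) & N(w))
The prefix is forall u exists w: 1 universal, 1 existential.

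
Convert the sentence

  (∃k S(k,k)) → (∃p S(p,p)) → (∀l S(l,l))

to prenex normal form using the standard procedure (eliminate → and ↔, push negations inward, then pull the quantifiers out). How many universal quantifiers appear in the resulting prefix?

First replace A → B with ¬A ∨ B.
  ¬(∃k S(k,k)) ∨ ¬(∃p S(p,p)) ∨ (∀l S(l,l))
Push ¬ through the quantifiers and connectives to reach negation normal form:
  (∀k ¬S(k,k)) ∨ (∀p ¬S(p,p)) ∨ (∀l S(l,l))
All bound variables are already distinct, so no renaming is needed.
Pull the quantifiers to the front (each side's bound variable is not free in the other side):
  ∀k ∀p ∀l (¬S(k,k) ∨ ¬S(p,p) ∨ S(l,l))
The prefix is ∀k ∀p ∀l: 3 universal, 0 existential.

3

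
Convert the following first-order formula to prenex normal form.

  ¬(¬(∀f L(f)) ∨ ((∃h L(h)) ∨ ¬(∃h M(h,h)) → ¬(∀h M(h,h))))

First replace A → B with ¬A ∨ B.
  ¬(¬(∀f L(f)) ∨ ¬((∃h L(h)) ∨ ¬(∃h M(h,h))) ∨ ¬(∀h M(h,h)))
Move each ¬ inward, flipping quantifiers it crosses:
  (∀f L(f)) ∧ ((∃h L(h)) ∨ (∀h ¬M(h,h))) ∧ (∀h M(h,h))
Give each quantifier a distinct variable: h↦v, h↦x.
  (∀f L(f)) ∧ ((∃h L(h)) ∨ (∀v ¬M(v,v))) ∧ (∀x M(x,x))
Pull the quantifiers to the front (each side's bound variable is not free in the other side):
  ∀f ∃h ∀v ∀x (L(f) ∧ (L(h) ∨ ¬M(v,v)) ∧ M(x,x))

∀f ∃h ∀v ∀x (L(f) ∧ (L(h) ∨ ¬M(v,v)) ∧ M(x,x))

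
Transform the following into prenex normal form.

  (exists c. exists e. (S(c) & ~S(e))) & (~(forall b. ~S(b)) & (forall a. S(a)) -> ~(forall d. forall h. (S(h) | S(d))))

exists c. exists e. forall b. exists a. exists d. exists h. (S(c) & ~S(e) & (~S(b) | ~S(a) | ~S(h) & ~S(d)))

First replace A → B with ¬A ∨ B.
  (exists c. exists e. (S(c) & ~S(e))) & (~(~(forall b. ~S(b)) & (forall a. S(a))) | ~(forall d. forall h. (S(h) | S(d))))
Drive negations inward (¬∀x A ≡ ∃x ¬A, ¬∃x A ≡ ∀x ¬A, De Morgan for ∧/∨):
  (exists c. exists e. (S(c) & ~S(e))) & ((forall b. ~S(b)) | (exists a. ~S(a)) | (exists d. exists h. (~S(h) & ~S(d))))
All bound variables are already distinct, so no renaming is needed.
Finally move all quantifiers to the prefix:
  exists c. exists e. forall b. exists a. exists d. exists h. (S(c) & ~S(e) & (~S(b) | ~S(a) | ~S(h) & ~S(d)))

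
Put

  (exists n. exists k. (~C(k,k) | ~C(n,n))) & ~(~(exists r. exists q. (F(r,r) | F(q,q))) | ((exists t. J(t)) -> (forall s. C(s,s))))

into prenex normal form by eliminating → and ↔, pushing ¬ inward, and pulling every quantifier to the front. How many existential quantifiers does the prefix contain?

Rewrite implications/biconditionals: A → B as ¬A ∨ B.
  (exists n. exists k. (~C(k,k) | ~C(n,n))) & ~(~(exists r. exists q. (F(r,r) | F(q,q))) | ~(exists t. J(t)) | (forall s. C(s,s)))
Move each ¬ inward, flipping quantifiers it crosses:
  (exists n. exists k. (~C(k,k) | ~C(n,n))) & (exists r. exists q. (F(r,r) | F(q,q))) & (exists t. J(t)) & (exists s. ~C(s,s))
All bound variables are already distinct, so no renaming is needed.
Extract every quantifier outward, since the variables are now distinct and don't occur free across branches:
  exists n. exists k. exists r. exists q. exists t. exists s. ((~C(k,k) | ~C(n,n)) & (F(r,r) | F(q,q)) & J(t) & ~C(s,s))
The prefix is exists n exists k exists r exists q exists t exists s: 0 universal, 6 existential.

6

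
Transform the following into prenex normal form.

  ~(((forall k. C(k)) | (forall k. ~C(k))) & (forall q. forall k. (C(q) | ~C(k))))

exists k. exists y. exists q. exists w. (~C(k) & C(y) | ~C(q) & C(w))

Move each ¬ inward, flipping quantifiers it crosses:
  (exists k. ~C(k)) & (exists k. C(k)) | (exists q. exists k. (~C(q) & C(k)))
Standardize variables apart so no two quantifiers bind the same name: k↦y, k↦w.
  (exists k. ~C(k)) & (exists y. C(y)) | (exists q. exists w. (~C(q) & C(w)))
Extract every quantifier outward, since the variables are now distinct and don't occur free across branches:
  exists k. exists y. exists q. exists w. (~C(k) & C(y) | ~C(q) & C(w))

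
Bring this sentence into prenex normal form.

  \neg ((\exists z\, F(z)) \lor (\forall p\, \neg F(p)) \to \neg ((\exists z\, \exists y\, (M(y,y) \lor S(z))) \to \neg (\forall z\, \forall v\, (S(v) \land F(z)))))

First replace A → B with ¬A ∨ B.
  \neg (\neg ((\exists z\, F(z)) \lor (\forall p\, \neg F(p))) \lor \neg (\neg (\exists z\, \exists y\, (M(y,y) \lor S(z))) \lor \neg (\forall z\, \forall v\, (S(v) \land F(z)))))
Move each ¬ inward, flipping quantifiers it crosses:
  ((\exists z\, F(z)) \lor (\forall p\, \neg F(p))) \land ((\forall z\, \forall y\, (\neg M(y,y) \land \neg S(z))) \lor (\exists z\, \exists v\, (\neg S(v) \lor \neg F(z))))
Give each quantifier a distinct variable: z↦r, z↦u1.
  ((\exists z\, F(z)) \lor (\forall p\, \neg F(p))) \land ((\forall r\, \forall y\, (\neg M(y,y) \land \neg S(r))) \lor (\exists u1\, \exists v\, (\neg S(v) \lor \neg F(u1))))
Finally move all quantifiers to the prefix:
  \exists z\, \forall p\, \forall r\, \forall y\, \exists u1\, \exists v\, ((F(z) \lor \neg F(p)) \land (\neg M(y,y) \land \neg S(r) \lor \neg S(v) \lor \neg F(u1)))

\exists z\, \forall p\, \forall r\, \forall y\, \exists u1\, \exists v\, ((F(z) \lor \neg F(p)) \land (\neg M(y,y) \land \neg S(r) \lor \neg S(v) \lor \neg F(u1)))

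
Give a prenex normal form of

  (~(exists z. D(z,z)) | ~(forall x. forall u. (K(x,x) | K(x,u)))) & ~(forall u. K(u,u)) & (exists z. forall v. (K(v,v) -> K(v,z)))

forall z. exists x. exists u. exists u1. exists a. forall v. ((~D(z,z) | ~K(x,x) & ~K(x,u)) & ~K(u1,u1) & (~K(v,v) | K(v,a)))

First replace A → B with ¬A ∨ B.
  (~(exists z. D(z,z)) | ~(forall x. forall u. (K(x,x) | K(x,u)))) & ~(forall u. K(u,u)) & (exists z. forall v. (~K(v,v) | K(v,z)))
Push ¬ through the quantifiers and connectives to reach negation normal form:
  ((forall z. ~D(z,z)) | (exists x. exists u. (~K(x,x) & ~K(x,u)))) & (exists u. ~K(u,u)) & (exists z. forall v. (~K(v,v) | K(v,z)))
Give each quantifier a distinct variable: u↦u1, z↦a.
  ((forall z. ~D(z,z)) | (exists x. exists u. (~K(x,x) & ~K(x,u)))) & (exists u1. ~K(u1,u1)) & (exists a. forall v. (~K(v,v) | K(v,a)))
Pull the quantifiers to the front (each side's bound variable is not free in the other side):
  forall z. exists x. exists u. exists u1. exists a. forall v. ((~D(z,z) | ~K(x,x) & ~K(x,u)) & ~K(u1,u1) & (~K(v,v) | K(v,a)))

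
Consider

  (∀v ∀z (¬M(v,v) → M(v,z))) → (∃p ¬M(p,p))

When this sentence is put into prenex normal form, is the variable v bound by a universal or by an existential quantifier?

Rewrite implications/biconditionals: A → B as ¬A ∨ B.
  ¬(∀v ∀z (¬¬M(v,v) ∨ M(v,z))) ∨ (∃p ¬M(p,p))
Push ¬ through the quantifiers and connectives to reach negation normal form:
  (∃v ∃z (¬M(v,v) ∧ ¬M(v,z))) ∨ (∃p ¬M(p,p))
All bound variables are already distinct, so no renaming is needed.
Finally move all quantifiers to the prefix:
  ∃v ∃z ∃p (¬M(v,v) ∧ ¬M(v,z) ∨ ¬M(p,p))
The quantifier ∀v sits under an odd number of negations (counting the antecedent side of each →), so it flips to ∃v.

existential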